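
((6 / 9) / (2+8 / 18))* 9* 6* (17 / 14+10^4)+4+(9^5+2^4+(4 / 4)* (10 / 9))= 143007980 / 693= 206360.72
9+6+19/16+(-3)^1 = 211/16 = 13.19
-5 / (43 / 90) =-450 / 43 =-10.47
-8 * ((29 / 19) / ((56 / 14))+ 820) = -124698 / 19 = -6563.05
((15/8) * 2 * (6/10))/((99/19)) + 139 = 6135/44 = 139.43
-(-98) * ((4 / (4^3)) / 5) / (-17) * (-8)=49 / 85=0.58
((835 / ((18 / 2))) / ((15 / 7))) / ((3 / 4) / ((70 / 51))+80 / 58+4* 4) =9492280 / 3930039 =2.42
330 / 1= 330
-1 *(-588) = 588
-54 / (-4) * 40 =540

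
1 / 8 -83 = -663 / 8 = -82.88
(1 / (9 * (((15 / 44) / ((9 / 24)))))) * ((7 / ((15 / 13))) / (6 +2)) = 1001 / 10800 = 0.09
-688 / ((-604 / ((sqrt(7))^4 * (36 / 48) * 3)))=18963 / 151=125.58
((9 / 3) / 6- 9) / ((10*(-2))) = 0.42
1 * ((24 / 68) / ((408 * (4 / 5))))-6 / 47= -27509 / 217328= -0.13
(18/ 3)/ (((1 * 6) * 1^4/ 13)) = 13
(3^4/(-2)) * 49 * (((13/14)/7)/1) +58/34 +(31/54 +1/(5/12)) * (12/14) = -5547671/21420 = -258.99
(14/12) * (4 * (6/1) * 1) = 28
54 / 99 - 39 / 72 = 1 / 264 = 0.00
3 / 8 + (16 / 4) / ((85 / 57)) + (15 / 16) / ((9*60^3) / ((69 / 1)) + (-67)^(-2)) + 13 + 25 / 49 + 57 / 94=9204057485306401 / 535930581517520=17.17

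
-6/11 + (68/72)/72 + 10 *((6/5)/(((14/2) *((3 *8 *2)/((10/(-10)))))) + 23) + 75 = 30379873/99792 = 304.43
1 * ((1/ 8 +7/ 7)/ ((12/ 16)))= 3/ 2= 1.50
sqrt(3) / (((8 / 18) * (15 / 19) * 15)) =19 * sqrt(3) / 100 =0.33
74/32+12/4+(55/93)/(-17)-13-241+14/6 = -6232655/25296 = -246.39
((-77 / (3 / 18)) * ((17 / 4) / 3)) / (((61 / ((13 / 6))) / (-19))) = 323323 / 732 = 441.70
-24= -24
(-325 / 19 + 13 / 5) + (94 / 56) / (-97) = -3747113 / 258020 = -14.52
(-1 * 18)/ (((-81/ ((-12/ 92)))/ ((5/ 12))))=-0.01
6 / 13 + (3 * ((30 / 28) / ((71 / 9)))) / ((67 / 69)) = 762873 / 865774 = 0.88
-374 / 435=-0.86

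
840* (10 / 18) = 1400 / 3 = 466.67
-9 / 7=-1.29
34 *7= 238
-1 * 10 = -10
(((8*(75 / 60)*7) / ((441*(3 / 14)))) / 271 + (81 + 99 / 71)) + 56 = 71898262 / 519507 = 138.40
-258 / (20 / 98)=-6321 / 5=-1264.20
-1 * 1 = -1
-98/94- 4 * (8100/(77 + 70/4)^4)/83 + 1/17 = -1027696783318/1044689114637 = -0.98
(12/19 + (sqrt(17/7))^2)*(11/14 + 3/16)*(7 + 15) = 487993/7448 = 65.52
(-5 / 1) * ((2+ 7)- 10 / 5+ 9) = -80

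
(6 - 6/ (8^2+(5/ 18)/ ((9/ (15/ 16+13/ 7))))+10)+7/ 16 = 16.34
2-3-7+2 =-6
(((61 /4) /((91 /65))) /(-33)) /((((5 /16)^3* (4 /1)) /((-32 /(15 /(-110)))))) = -999424 /1575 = -634.55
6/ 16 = 3/ 8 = 0.38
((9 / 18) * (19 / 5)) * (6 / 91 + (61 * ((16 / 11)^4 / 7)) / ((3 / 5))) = 2471080891 / 19984965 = 123.65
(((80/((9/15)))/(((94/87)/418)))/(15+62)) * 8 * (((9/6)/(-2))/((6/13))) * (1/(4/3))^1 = -2148900/329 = -6531.61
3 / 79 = 0.04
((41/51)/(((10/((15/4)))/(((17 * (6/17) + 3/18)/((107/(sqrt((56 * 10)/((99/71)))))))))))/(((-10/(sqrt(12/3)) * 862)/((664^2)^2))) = -36861067753984 * sqrt(27335)/388074555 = -15704072.16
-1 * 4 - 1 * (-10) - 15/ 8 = 4.12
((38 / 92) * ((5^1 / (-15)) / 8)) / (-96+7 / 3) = 19 / 103408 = 0.00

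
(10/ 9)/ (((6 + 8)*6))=5/ 378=0.01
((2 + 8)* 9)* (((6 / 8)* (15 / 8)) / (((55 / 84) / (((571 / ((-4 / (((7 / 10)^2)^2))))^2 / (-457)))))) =-3197134082312541 / 6434560000000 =-496.87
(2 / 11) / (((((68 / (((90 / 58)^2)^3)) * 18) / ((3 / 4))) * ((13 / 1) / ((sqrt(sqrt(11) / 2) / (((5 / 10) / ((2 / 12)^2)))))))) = 307546875 * 11^(1 / 4) * sqrt(2) / 92544991574464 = 0.00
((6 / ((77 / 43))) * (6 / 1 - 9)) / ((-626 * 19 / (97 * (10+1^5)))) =37539 / 41629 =0.90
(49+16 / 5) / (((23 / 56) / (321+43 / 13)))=61621056 / 1495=41218.10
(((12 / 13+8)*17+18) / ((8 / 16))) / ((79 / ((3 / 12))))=1103 / 1027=1.07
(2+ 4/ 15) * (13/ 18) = 221/ 135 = 1.64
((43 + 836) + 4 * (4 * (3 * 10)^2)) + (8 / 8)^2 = 15280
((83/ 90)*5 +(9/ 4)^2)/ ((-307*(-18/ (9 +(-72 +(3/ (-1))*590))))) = -851123/ 265248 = -3.21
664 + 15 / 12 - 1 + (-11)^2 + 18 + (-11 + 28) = 3281 / 4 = 820.25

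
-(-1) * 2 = 2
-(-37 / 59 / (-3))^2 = -1369 / 31329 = -0.04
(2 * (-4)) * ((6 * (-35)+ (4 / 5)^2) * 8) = 334976 / 25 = 13399.04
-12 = -12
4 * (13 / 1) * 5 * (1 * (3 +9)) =3120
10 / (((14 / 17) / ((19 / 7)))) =1615 / 49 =32.96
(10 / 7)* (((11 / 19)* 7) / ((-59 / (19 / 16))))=-55 / 472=-0.12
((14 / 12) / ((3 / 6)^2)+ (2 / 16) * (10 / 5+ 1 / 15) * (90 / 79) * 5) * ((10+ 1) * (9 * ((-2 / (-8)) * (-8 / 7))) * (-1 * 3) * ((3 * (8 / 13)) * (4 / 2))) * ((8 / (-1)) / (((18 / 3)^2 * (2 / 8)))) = -12289728 / 7189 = -1709.52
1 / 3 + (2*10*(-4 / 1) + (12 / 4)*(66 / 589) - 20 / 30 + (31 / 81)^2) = -308577356 / 3864429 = -79.85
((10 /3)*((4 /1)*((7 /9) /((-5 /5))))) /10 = -28 /27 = -1.04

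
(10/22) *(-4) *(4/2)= -40/11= -3.64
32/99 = 0.32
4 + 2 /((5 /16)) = 52 /5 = 10.40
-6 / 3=-2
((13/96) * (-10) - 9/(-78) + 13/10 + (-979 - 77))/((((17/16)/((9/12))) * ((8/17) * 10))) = -3294529/20800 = -158.39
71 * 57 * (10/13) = 3113.08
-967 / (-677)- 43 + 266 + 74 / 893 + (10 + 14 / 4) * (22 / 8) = 1265400473 / 4836488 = 261.64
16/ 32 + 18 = 37/ 2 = 18.50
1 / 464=0.00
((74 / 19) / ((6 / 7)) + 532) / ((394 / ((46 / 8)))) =703409 / 89832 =7.83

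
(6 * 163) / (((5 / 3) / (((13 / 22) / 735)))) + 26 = 356707 / 13475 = 26.47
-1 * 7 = -7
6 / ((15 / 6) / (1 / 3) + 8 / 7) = 84 / 121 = 0.69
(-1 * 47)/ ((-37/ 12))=564/ 37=15.24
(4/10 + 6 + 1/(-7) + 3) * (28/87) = 432/145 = 2.98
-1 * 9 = -9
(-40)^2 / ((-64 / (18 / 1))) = -450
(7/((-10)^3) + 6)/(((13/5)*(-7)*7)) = -461/9800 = -0.05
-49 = -49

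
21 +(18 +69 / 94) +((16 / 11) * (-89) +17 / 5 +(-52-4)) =-735797 / 5170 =-142.32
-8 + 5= -3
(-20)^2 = 400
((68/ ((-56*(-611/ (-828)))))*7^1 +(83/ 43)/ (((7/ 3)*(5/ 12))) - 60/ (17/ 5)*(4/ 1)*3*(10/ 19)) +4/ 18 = -322826066924/ 2673146385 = -120.77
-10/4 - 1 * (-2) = -1/2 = -0.50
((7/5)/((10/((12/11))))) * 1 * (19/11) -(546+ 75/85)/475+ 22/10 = 1282382/977075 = 1.31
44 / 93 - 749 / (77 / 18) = -178634 / 1023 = -174.62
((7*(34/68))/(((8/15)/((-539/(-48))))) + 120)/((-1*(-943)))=49585/241408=0.21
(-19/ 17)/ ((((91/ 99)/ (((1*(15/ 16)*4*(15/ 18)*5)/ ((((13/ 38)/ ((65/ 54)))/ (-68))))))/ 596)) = 739598750/ 273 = 2709152.93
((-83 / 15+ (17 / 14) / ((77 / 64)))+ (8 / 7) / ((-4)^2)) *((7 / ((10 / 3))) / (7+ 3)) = -71999 / 77000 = -0.94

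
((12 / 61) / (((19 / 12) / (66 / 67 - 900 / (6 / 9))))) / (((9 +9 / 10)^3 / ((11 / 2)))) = -241024000 / 253692351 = -0.95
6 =6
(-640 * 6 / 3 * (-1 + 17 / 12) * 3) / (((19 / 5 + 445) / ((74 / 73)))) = -148000 / 40953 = -3.61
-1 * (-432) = 432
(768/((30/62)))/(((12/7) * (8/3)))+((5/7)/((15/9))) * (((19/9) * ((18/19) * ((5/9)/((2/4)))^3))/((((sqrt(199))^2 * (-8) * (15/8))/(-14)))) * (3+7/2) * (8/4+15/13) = 251925256/725355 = 347.31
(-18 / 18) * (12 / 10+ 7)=-41 / 5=-8.20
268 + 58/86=268.67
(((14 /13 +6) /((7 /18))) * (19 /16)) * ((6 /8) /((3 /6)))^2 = 35397 /728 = 48.62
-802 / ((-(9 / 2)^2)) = 3208 / 81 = 39.60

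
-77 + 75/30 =-74.50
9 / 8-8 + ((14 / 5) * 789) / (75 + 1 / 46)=445129 / 19720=22.57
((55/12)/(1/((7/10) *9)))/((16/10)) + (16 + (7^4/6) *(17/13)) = 1391125/2496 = 557.34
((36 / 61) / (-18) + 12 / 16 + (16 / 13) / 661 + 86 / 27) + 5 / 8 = 512809045 / 113221368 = 4.53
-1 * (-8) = 8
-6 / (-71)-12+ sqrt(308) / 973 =-846 / 71+ 2*sqrt(77) / 973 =-11.90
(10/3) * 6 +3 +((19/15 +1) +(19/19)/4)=1531/60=25.52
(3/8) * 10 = 15/4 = 3.75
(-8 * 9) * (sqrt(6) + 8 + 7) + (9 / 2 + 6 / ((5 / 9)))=-10647 / 10-72 * sqrt(6)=-1241.06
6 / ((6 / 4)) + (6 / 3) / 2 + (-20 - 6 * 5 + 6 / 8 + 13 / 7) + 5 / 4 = -288 / 7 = -41.14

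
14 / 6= 2.33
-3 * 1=-3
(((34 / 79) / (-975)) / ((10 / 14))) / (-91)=34 / 5006625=0.00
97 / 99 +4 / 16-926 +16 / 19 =-6951635 / 7524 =-923.93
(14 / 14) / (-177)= -1 / 177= -0.01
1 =1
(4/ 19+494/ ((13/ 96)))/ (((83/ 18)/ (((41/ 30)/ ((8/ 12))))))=12788802/ 7885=1621.92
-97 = -97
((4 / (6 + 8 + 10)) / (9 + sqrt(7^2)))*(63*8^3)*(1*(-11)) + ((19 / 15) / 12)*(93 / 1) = -221171 / 60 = -3686.18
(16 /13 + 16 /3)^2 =65536 /1521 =43.09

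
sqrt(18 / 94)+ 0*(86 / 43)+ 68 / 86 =3*sqrt(47) / 47+ 34 / 43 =1.23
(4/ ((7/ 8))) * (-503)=-16096/ 7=-2299.43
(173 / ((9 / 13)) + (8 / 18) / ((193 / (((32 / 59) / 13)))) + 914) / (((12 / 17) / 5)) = 43934370835 / 5329116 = 8244.21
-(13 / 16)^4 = -28561 / 65536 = -0.44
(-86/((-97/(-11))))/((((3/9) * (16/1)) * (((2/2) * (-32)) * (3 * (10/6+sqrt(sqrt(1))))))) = 1419/198656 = 0.01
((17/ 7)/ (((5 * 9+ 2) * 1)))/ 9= 17/ 2961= 0.01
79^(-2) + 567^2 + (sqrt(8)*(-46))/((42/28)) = 2006412850/6241 - 184*sqrt(2)/3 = 321402.26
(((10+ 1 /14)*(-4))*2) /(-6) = 94 /7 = 13.43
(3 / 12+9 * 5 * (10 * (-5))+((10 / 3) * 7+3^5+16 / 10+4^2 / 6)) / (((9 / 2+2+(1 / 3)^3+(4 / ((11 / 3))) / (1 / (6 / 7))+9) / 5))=-82293057 / 136982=-600.76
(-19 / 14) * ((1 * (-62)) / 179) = 589 / 1253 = 0.47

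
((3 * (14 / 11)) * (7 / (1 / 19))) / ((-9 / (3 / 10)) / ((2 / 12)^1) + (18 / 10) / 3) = -9310 / 3289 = -2.83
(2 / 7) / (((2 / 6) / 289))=1734 / 7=247.71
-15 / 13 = -1.15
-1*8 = -8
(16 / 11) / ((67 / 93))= 1488 / 737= 2.02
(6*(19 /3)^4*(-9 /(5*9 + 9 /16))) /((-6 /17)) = 35447312 /6561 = 5402.73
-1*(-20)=20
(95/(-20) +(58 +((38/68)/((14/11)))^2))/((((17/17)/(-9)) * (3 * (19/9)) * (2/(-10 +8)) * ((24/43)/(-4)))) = -4686126111/8609888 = -544.27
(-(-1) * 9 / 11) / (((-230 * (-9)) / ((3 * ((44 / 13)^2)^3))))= 989497344 / 555083035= 1.78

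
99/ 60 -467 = -465.35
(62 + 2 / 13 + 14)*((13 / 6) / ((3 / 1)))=55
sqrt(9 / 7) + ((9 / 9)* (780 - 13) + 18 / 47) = 3* sqrt(7) / 7 + 36067 / 47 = 768.52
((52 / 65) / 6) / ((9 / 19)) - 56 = -7522 / 135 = -55.72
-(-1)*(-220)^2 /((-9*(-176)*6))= 275 /54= 5.09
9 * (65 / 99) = 65 / 11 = 5.91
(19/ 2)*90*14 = 11970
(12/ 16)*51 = 153/ 4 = 38.25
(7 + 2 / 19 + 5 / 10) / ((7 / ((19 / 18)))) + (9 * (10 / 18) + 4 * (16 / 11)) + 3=41483 / 2772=14.97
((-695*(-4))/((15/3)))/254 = 2.19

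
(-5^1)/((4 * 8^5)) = -5/131072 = -0.00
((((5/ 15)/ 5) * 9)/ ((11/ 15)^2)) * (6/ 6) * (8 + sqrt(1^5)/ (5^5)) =675027/ 75625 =8.93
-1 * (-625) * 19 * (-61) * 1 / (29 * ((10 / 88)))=-6374500 / 29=-219810.34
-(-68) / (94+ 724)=34 / 409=0.08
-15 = -15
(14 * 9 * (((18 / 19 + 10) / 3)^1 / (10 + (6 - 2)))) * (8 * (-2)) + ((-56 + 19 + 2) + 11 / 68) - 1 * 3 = -727799 / 1292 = -563.31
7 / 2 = 3.50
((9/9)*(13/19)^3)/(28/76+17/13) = 28561/149454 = 0.19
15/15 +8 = 9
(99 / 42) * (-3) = -99 / 14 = -7.07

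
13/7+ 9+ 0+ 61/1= 503/7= 71.86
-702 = -702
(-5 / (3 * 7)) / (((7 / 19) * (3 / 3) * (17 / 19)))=-1805 / 2499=-0.72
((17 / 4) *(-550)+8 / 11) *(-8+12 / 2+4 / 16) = 359863 / 88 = 4089.35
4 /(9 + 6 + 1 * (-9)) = 0.67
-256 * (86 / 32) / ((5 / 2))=-1376 / 5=-275.20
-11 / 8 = -1.38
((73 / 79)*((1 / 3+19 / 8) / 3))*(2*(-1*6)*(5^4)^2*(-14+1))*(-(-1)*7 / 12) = 168669921875 / 5688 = 29653643.09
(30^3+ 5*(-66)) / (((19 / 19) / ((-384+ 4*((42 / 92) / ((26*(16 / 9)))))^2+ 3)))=44994277390486095 / 11443328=3931922373.50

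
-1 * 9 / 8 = -9 / 8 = -1.12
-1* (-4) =4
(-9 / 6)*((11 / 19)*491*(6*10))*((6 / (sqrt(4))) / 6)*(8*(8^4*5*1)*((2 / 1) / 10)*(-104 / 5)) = 165653250048 / 19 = 8718592107.79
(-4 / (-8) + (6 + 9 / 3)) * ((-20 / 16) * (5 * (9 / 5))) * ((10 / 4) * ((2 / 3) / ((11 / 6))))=-4275 / 44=-97.16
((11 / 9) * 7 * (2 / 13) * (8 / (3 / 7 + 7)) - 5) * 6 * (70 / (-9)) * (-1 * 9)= -762860 / 507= -1504.65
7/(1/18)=126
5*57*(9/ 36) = 285/ 4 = 71.25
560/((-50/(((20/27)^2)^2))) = -1792000/531441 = -3.37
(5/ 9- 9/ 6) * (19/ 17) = -19/ 18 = -1.06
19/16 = 1.19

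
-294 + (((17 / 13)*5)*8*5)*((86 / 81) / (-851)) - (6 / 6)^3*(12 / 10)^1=-1324110028 / 4480515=-295.53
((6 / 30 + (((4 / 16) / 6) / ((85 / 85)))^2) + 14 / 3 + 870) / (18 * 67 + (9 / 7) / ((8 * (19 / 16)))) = 335109593 / 461998080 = 0.73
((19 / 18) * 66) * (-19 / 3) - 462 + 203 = -6302 / 9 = -700.22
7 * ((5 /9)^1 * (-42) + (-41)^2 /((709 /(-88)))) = -3453898 /2127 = -1623.84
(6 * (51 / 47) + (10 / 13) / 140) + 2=72847 / 8554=8.52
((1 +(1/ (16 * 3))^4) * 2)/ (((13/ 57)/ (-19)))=-166.62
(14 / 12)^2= 49 / 36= 1.36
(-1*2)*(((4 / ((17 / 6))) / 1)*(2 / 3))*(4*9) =-1152 / 17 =-67.76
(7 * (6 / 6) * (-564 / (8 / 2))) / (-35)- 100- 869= -940.80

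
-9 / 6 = -3 / 2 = -1.50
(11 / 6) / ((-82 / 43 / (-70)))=16555 / 246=67.30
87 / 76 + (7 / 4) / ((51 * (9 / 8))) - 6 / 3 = -28771 / 34884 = -0.82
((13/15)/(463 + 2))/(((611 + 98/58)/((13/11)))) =0.00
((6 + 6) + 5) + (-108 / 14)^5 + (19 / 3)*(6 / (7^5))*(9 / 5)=-2294396183 / 84035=-27302.86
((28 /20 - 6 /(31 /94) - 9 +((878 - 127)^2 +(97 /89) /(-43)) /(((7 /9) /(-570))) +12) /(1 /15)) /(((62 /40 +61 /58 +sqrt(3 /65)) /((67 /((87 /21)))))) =-45115397163642825069960 /1162651023227 +266778104245428338080 * sqrt(195) /1162651023227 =-35599713801.19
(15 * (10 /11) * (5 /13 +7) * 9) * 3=2718.88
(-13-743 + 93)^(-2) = 1 / 439569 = 0.00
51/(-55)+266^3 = 1035160229/55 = 18821095.07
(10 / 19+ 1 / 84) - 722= -1151453 / 1596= -721.46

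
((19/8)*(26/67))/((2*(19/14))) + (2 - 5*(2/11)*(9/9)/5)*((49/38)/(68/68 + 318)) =6198381/17867828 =0.35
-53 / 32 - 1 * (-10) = 267 / 32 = 8.34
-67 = -67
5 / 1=5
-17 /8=-2.12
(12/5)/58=6/145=0.04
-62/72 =-31/36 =-0.86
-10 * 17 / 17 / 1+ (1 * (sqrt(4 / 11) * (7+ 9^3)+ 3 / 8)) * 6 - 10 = -71 / 4+ 8832 * sqrt(11) / 11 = 2645.20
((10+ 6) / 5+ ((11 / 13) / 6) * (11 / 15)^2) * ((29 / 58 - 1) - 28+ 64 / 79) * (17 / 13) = -171035725 / 1441908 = -118.62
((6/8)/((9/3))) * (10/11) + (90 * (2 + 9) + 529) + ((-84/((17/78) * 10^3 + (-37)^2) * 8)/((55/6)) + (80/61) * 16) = 639612850909/415288610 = 1540.16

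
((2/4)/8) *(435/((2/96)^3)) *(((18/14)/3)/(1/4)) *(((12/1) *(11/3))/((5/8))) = 2540077056/7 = 362868150.86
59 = 59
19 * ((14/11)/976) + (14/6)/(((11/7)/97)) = 2319863/16104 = 144.06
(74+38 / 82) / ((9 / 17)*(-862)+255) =-51901 / 140343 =-0.37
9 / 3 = 3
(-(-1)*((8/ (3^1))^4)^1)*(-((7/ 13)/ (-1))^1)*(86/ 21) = 352256/ 3159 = 111.51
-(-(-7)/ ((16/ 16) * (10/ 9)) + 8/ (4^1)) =-83/ 10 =-8.30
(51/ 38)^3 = 132651/ 54872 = 2.42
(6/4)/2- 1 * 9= -33/4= -8.25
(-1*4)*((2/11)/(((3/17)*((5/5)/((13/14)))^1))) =-884/231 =-3.83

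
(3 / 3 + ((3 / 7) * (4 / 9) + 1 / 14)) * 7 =8.83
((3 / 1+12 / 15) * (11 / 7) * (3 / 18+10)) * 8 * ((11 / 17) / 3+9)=4793624 / 1071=4475.84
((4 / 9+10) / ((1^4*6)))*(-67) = -3149 / 27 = -116.63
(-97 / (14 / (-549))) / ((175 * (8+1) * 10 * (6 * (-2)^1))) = -5917 / 294000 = -0.02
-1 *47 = -47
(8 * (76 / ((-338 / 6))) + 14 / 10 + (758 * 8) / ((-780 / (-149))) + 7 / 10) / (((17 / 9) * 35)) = 17486733 / 1005550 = 17.39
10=10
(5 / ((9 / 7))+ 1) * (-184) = -8096 / 9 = -899.56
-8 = -8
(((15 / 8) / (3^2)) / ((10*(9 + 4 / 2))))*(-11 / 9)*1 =-1 / 432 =-0.00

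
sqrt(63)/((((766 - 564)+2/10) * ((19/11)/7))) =385 * sqrt(7)/6403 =0.16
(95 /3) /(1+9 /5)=475 /42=11.31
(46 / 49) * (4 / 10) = 92 / 245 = 0.38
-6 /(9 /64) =-128 /3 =-42.67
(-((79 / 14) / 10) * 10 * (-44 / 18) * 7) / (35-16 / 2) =869 / 243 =3.58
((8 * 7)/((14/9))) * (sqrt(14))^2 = 504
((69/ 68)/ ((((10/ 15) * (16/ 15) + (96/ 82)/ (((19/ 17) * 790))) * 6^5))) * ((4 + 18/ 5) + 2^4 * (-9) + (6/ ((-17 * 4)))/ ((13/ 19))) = -427080200947/ 17078402045952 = -0.03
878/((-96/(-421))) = 184819/48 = 3850.40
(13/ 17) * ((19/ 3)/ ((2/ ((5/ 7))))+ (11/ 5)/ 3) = 481/ 210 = 2.29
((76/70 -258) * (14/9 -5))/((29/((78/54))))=3623776/82215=44.08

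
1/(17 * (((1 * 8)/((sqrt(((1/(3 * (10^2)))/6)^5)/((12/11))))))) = 11 * sqrt(2)/317260800000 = 0.00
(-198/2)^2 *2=19602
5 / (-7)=-5 / 7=-0.71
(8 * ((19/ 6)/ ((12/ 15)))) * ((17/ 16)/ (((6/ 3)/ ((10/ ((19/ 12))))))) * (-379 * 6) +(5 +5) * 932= -232292.50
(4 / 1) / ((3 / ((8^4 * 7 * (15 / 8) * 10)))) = 716800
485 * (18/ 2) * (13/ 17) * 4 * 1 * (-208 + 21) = -2496780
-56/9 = -6.22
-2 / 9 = -0.22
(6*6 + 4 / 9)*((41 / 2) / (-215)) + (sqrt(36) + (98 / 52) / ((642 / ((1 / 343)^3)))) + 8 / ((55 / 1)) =260461028837279 / 97531983368820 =2.67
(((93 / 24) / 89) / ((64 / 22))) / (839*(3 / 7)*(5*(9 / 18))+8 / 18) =0.00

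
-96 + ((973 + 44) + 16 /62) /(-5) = -299.45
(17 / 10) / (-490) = -17 / 4900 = -0.00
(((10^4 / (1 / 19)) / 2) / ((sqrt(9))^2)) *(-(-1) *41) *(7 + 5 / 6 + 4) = 138272500 / 27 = 5121203.70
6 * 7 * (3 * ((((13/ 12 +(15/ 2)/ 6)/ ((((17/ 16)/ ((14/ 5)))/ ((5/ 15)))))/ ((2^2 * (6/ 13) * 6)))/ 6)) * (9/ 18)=4459/ 2295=1.94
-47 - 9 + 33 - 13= -36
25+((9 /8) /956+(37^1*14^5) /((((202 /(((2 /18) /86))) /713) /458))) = 12424675630907207 /298937376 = 41562804.21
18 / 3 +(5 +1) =12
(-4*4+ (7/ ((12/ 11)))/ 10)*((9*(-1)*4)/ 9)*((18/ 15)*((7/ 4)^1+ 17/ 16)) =16587/ 80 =207.34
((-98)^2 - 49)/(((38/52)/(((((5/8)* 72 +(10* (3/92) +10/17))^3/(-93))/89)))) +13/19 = -1916530075143146697/12534169545164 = -152904.43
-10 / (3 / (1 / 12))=-5 / 18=-0.28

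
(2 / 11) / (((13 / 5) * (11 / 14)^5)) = 5378240 / 23030293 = 0.23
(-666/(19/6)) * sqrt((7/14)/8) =-999/19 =-52.58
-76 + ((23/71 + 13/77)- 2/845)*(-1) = -353356236/4619615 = -76.49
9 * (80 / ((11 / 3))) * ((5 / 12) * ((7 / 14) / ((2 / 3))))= 675 / 11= 61.36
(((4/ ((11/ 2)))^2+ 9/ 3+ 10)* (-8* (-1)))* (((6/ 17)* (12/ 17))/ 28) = 235728/ 244783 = 0.96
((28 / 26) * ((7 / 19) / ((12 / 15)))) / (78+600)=245 / 334932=0.00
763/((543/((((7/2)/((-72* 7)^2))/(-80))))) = -109/450385920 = -0.00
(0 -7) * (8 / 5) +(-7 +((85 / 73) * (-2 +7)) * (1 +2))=-268 / 365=-0.73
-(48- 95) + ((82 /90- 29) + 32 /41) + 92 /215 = 1596181 /79335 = 20.12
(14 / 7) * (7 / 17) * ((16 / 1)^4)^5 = 16924961474604808445886464 / 17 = 995585969094400496816850.80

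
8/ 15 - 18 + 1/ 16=-4177/ 240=-17.40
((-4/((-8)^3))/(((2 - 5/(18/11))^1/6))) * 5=-135/608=-0.22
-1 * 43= -43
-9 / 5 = -1.80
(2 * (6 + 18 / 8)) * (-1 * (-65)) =2145 / 2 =1072.50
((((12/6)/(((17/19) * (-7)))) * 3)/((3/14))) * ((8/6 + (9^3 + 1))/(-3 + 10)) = -166744/357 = -467.07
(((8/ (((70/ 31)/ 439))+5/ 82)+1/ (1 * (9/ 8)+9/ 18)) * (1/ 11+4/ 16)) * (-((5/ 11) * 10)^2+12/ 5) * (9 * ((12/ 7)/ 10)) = -12987959448942/ 869043175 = -14945.13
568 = 568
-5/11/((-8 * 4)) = 5/352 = 0.01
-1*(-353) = 353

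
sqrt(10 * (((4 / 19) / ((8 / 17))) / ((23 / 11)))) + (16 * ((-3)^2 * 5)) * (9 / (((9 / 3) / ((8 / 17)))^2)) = 160.91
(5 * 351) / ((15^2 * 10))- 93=-4611 / 50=-92.22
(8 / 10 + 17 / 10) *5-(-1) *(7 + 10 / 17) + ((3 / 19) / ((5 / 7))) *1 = 65599 / 3230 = 20.31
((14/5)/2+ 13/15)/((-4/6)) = -3.40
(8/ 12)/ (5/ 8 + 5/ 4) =16/ 45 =0.36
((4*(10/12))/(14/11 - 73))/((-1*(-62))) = -55/73377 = -0.00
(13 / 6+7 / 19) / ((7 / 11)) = 3179 / 798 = 3.98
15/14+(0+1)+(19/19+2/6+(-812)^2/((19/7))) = 193849853/798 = 242919.62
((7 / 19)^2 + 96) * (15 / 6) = 240.34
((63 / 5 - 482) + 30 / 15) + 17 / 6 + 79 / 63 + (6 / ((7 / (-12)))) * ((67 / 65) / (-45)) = -2709001 / 5850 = -463.08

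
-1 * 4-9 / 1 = -13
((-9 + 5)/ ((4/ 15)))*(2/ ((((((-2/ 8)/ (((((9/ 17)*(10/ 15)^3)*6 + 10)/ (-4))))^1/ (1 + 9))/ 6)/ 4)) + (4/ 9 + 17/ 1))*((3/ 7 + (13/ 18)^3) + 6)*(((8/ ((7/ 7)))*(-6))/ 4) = 1119873108955/ 173502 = 6454525.65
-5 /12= -0.42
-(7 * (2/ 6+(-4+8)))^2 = -8281/ 9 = -920.11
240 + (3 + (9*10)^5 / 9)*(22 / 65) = 1110324282 / 5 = 222064856.40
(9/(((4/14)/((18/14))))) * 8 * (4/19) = 1296/19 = 68.21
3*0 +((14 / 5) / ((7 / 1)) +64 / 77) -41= -15311 / 385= -39.77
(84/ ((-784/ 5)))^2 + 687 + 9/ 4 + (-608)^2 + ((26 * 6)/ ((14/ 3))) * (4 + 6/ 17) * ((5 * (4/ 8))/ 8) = 4936678001/ 13328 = 370399.01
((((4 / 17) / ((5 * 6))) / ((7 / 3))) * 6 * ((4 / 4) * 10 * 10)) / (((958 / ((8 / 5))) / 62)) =11904 / 57001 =0.21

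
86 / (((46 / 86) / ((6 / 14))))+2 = 11416 / 161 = 70.91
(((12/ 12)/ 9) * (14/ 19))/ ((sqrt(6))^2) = 7/ 513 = 0.01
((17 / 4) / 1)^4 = 83521 / 256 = 326.25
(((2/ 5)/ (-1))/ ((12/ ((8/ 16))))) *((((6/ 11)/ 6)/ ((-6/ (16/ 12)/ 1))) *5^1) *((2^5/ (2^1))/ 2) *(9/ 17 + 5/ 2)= 206/ 5049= 0.04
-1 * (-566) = 566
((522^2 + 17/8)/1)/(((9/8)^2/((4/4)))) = 17439112/81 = 215297.68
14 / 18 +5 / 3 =22 / 9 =2.44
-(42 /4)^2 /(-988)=0.11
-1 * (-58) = 58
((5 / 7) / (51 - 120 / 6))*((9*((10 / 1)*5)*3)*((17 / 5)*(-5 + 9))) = 91800 / 217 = 423.04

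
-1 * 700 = -700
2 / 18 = 1 / 9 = 0.11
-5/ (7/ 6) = -30/ 7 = -4.29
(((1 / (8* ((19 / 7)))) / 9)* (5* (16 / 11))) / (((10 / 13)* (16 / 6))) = 91 / 5016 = 0.02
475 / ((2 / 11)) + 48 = 5321 / 2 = 2660.50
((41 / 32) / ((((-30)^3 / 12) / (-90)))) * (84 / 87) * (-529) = -151823 / 5800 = -26.18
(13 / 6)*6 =13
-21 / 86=-0.24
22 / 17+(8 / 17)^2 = 438 / 289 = 1.52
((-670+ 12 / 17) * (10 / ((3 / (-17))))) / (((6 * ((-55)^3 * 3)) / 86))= -978508 / 898425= -1.09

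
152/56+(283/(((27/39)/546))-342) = 4679921/21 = 222853.38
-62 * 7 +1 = -433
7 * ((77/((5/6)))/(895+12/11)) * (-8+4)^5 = -36427776/49285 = -739.13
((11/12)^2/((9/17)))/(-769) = -2057/996624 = -0.00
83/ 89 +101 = 9072/ 89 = 101.93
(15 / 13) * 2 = 30 / 13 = 2.31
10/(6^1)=1.67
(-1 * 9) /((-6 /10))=15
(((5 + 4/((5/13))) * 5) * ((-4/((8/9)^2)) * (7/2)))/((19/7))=-305613/608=-502.65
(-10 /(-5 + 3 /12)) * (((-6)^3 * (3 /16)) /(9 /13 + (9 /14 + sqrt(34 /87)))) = -6233212440 /76209893 + 53660880 * sqrt(2958) /76209893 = -43.49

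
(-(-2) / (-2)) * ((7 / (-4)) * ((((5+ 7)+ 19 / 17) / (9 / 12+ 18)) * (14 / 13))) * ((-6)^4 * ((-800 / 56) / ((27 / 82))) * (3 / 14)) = -3510912 / 221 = -15886.48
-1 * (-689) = 689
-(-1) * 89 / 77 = 89 / 77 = 1.16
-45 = -45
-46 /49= -0.94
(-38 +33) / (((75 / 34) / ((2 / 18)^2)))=-34 / 1215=-0.03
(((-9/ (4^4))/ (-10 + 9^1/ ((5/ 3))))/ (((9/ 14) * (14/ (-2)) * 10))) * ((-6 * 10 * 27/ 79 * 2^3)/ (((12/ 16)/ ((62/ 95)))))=837/ 34523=0.02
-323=-323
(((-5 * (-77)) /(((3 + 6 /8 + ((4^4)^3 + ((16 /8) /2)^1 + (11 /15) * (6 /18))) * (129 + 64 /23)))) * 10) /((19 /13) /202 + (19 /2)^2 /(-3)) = -2759724000 /47665542217876681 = -0.00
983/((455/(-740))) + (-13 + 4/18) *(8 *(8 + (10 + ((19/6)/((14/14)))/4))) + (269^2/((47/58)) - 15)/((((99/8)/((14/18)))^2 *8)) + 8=-11773874430931/3395429037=-3467.57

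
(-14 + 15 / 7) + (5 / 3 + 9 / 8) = -1523 / 168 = -9.07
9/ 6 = 3/ 2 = 1.50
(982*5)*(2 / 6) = 4910 / 3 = 1636.67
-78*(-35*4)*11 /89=120120 /89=1349.66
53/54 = 0.98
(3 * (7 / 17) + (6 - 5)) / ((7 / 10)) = 380 / 119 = 3.19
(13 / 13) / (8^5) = 1 / 32768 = 0.00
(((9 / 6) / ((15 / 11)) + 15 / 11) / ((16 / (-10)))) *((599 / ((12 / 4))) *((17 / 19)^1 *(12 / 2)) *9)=-24836337 / 1672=-14854.27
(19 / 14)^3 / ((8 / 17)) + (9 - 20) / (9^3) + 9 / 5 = 567837647 / 80015040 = 7.10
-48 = -48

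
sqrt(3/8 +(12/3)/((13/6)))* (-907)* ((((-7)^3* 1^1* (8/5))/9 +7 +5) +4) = 60798.74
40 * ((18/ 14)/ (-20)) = -18/ 7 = -2.57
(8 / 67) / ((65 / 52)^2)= 128 / 1675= 0.08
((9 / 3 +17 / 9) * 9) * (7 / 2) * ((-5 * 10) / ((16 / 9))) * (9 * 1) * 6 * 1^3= -467775 / 2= -233887.50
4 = 4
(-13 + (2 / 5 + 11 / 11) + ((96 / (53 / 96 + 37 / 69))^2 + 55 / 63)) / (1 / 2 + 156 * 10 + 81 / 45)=38775239162 / 7796236329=4.97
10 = 10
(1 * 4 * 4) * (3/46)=24/23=1.04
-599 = -599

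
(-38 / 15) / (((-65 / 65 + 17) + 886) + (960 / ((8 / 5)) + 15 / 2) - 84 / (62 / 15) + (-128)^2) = -0.00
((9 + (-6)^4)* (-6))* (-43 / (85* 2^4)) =33669 / 136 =247.57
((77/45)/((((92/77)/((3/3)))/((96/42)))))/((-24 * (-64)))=847/397440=0.00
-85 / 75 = -17 / 15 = -1.13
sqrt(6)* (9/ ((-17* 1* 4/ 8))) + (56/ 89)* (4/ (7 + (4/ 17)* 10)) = 3808/ 14151 - 18* sqrt(6)/ 17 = -2.32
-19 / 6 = -3.17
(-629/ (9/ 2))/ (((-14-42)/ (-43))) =-27047/ 252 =-107.33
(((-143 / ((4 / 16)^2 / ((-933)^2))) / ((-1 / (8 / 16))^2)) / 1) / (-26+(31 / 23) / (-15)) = 171782299260 / 9001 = 19084801.61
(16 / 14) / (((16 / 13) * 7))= 0.13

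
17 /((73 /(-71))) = -1207 /73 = -16.53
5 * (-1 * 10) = -50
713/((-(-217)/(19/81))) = 437/567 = 0.77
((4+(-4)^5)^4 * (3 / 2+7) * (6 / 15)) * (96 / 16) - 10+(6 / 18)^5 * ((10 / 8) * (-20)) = 5365832703549545 / 243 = 22081616063989.90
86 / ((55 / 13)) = 1118 / 55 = 20.33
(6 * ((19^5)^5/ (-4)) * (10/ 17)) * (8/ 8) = -1396147435323841343049144154207485/ 17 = -82126319724931843708773190000000.00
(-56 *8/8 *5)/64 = -35/8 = -4.38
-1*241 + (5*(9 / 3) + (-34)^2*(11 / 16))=2275 / 4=568.75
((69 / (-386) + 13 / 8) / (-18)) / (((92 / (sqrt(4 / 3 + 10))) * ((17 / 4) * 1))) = -2233 * sqrt(102) / 32600016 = -0.00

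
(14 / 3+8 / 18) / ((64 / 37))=2.95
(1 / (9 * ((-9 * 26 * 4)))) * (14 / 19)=-0.00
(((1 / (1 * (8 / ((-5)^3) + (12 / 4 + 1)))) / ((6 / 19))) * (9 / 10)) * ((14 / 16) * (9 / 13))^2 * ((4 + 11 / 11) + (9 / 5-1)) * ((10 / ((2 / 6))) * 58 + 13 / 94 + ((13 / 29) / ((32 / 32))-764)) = 1003786394625 / 666957824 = 1505.02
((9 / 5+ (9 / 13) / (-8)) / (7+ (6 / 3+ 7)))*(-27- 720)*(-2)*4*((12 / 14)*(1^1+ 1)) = 1996731 / 1820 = 1097.10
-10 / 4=-5 / 2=-2.50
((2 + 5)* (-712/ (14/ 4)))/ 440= -178/ 55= -3.24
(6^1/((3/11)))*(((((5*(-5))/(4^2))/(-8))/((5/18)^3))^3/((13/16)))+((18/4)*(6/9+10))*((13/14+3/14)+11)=30680017653/1456000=21071.44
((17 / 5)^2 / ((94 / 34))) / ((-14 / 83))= -407779 / 16450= -24.79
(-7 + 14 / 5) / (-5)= 21 / 25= 0.84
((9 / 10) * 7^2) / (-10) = -441 / 100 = -4.41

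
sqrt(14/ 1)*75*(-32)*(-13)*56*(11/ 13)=5531666.28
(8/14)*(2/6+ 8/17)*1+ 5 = 5.46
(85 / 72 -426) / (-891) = 30587 / 64152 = 0.48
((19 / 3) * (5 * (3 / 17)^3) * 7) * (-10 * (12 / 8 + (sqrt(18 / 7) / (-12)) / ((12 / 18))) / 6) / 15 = -1995 / 9826 + 285 * sqrt(14) / 39304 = -0.18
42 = 42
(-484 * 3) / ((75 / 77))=-37268 / 25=-1490.72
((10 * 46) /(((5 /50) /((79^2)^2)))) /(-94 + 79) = -35834074520 /3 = -11944691506.67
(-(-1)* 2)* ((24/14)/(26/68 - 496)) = -0.01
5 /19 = 0.26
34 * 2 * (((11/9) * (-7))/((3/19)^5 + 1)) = -589311562/1013049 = -581.72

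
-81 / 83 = -0.98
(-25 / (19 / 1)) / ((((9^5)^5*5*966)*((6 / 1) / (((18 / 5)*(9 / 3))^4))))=-4 / 4648787329906893150282375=-0.00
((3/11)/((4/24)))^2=324/121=2.68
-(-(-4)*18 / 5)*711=-10238.40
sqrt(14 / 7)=sqrt(2)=1.41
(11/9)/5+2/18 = 16/45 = 0.36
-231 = -231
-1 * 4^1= -4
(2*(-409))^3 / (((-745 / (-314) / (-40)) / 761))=1046319219601024 / 149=7022276641617.61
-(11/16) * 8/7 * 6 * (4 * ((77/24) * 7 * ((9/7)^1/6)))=-363/4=-90.75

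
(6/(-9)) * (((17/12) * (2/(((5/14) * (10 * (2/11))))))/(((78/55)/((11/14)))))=-22627/14040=-1.61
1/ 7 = 0.14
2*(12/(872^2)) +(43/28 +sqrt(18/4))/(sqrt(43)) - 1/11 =-95015/1045528 +sqrt(43)/28 +3*sqrt(86)/86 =0.47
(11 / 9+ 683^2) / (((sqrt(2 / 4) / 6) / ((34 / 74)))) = 142746008 *sqrt(2) / 111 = 1818678.74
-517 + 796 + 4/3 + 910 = 3571/3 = 1190.33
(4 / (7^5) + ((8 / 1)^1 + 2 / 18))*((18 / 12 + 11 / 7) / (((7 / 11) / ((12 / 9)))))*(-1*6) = -2321383724 / 7411887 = -313.20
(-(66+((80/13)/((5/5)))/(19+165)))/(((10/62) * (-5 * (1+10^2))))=612064/754975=0.81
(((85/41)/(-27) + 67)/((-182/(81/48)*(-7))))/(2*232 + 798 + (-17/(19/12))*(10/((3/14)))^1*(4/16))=351899/4512599728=0.00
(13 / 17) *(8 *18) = 1872 / 17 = 110.12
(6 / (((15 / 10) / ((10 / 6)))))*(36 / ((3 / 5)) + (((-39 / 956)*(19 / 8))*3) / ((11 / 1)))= 8409095 / 21032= 399.82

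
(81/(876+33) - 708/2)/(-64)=35745/6464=5.53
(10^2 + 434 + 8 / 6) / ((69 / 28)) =44968 / 207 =217.24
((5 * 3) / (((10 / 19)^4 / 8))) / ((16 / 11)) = 4300593 / 4000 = 1075.15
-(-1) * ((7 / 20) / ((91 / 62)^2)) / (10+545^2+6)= 0.00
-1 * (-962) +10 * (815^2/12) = 3326897/6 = 554482.83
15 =15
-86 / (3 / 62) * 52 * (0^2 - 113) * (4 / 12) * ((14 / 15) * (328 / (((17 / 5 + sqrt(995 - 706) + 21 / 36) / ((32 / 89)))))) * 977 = 17991954354110464 / 1008459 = 17841037021.94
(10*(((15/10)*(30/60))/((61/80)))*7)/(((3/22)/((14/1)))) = 431200/61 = 7068.85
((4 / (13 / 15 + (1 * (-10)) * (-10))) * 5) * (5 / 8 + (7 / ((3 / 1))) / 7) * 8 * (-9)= -20700 / 1513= -13.68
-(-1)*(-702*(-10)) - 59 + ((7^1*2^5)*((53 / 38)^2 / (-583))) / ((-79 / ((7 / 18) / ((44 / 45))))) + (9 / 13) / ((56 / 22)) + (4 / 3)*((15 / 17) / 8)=148651049532719 / 21353544212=6961.42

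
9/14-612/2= -4275/14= -305.36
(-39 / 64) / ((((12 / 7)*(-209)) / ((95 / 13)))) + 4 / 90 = 7207 / 126720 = 0.06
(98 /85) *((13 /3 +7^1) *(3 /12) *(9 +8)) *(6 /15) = 1666 /75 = 22.21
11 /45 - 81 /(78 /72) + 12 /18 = -43207 /585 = -73.86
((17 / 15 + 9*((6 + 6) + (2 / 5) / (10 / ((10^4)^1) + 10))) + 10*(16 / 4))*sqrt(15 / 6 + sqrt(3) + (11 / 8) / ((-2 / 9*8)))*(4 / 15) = 22426237*sqrt(442 + 256*sqrt(3)) / 9000900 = 74.14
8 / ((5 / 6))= 48 / 5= 9.60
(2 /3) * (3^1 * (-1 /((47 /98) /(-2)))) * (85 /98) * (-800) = -272000 /47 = -5787.23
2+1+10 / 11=43 / 11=3.91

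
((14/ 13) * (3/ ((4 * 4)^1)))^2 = 441/ 10816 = 0.04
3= 3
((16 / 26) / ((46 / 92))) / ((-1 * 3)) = -16 / 39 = -0.41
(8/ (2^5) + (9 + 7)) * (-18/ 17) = -585/ 34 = -17.21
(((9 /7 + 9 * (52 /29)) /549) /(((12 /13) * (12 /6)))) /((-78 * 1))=-131 /594384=-0.00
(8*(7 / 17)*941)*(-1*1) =-52696 / 17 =-3099.76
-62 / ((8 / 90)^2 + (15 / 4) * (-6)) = 251100 / 91093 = 2.76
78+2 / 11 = 860 / 11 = 78.18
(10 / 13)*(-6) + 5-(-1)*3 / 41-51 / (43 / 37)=-995279 / 22919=-43.43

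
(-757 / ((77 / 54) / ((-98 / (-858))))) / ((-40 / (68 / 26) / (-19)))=-15404193 / 204490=-75.33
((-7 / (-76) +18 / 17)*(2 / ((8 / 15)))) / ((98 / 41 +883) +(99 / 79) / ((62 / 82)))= 2239622745 / 460301191424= 0.00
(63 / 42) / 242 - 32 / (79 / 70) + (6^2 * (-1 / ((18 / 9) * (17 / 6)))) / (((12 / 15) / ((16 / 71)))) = -1390884821 / 46150852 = -30.14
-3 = -3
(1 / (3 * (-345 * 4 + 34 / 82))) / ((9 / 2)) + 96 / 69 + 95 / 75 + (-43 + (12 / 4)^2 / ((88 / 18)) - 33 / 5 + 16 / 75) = -1734384689461 / 38638185300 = -44.89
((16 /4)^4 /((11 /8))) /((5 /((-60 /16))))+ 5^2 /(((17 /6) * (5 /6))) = -24132 /187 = -129.05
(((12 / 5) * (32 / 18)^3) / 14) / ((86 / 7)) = 4096 / 52245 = 0.08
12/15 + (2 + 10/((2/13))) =339/5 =67.80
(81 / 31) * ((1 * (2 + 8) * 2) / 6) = 270 / 31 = 8.71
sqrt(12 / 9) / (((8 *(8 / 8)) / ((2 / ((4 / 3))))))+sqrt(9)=sqrt(3) / 8+3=3.22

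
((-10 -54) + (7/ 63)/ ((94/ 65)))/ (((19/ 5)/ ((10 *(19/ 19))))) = -168.22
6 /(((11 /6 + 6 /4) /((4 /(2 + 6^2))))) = 18 /95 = 0.19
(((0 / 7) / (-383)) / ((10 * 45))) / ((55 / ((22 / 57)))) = 0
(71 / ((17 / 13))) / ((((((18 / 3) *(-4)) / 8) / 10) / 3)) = -9230 / 17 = -542.94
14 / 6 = 7 / 3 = 2.33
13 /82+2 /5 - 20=-7971 /410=-19.44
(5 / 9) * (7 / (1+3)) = 35 / 36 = 0.97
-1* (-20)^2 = -400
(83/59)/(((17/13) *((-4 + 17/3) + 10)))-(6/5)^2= -236571/175525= -1.35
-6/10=-3/5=-0.60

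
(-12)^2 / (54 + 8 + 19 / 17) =2448 / 1073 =2.28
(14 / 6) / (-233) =-7 / 699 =-0.01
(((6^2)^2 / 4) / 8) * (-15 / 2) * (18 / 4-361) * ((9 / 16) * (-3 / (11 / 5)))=-83060.96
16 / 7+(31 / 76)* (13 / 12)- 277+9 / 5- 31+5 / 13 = -125769307 / 414960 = -303.09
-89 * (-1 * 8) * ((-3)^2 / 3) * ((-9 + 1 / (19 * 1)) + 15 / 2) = -58740 / 19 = -3091.58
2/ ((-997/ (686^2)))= -941192/ 997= -944.02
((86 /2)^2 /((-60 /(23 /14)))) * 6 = -42527 /140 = -303.76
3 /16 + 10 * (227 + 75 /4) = 39323 /16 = 2457.69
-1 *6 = -6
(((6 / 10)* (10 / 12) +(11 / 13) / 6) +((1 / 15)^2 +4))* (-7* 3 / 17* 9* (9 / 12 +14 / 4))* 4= -285348 / 325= -877.99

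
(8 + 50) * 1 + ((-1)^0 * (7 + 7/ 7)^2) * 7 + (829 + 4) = 1339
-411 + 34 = -377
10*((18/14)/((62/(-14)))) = -2.90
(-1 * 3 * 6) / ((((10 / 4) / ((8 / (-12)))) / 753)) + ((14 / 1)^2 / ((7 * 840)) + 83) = 110923 / 30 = 3697.43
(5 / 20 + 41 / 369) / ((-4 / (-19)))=1.72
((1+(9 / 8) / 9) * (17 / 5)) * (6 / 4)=459 / 80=5.74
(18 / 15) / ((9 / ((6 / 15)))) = 4 / 75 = 0.05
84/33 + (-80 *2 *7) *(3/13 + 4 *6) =-3880436/143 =-27135.92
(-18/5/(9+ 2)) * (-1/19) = 18/1045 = 0.02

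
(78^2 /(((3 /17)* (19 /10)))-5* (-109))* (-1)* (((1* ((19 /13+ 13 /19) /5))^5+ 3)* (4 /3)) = -3936743716181286620 /52403418882399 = -75123.80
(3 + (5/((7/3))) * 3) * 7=66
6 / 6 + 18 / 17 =35 / 17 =2.06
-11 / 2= -5.50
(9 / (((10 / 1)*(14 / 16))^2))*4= 576 / 1225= 0.47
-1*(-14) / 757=14 / 757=0.02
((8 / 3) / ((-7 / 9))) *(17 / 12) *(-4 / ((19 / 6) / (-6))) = -4896 / 133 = -36.81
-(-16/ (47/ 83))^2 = -1763584/ 2209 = -798.36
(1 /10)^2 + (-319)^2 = 101761.01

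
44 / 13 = 3.38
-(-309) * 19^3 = 2119431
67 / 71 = 0.94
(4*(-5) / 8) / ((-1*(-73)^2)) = 5 / 10658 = 0.00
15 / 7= 2.14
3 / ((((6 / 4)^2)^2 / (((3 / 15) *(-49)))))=-784 / 135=-5.81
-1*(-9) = 9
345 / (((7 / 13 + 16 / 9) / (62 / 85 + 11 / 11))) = 1186731 / 4607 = 257.59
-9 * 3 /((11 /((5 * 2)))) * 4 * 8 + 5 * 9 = -8145 /11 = -740.45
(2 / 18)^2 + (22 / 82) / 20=1711 / 66420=0.03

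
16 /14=8 /7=1.14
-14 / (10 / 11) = -15.40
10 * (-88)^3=-6814720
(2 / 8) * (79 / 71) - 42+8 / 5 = -40.12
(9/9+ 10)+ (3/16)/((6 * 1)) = 353/32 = 11.03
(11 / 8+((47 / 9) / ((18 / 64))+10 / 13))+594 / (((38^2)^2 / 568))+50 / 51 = 407867617399 / 18663009768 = 21.85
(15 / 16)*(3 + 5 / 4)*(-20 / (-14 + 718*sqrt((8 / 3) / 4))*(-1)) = 0.14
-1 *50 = -50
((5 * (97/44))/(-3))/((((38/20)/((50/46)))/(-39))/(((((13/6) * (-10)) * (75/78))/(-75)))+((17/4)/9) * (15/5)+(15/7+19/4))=-27584375/61172386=-0.45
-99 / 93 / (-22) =3 / 62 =0.05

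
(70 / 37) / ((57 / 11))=0.37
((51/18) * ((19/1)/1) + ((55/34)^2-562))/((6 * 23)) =-1753247/478584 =-3.66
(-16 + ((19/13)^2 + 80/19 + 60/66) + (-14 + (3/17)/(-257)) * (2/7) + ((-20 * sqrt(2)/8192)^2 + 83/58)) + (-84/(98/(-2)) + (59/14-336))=-22427726289592299029/65696310801465344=-341.38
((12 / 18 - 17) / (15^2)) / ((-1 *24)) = 49 / 16200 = 0.00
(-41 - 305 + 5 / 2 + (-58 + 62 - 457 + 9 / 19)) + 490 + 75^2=202121 / 38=5318.97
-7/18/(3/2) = -7/27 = -0.26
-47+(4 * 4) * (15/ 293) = -13531/ 293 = -46.18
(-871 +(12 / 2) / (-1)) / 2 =-438.50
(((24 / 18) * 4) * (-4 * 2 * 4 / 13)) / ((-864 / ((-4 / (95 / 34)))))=-2176 / 100035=-0.02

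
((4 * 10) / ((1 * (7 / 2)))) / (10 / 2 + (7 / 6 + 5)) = 480 / 469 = 1.02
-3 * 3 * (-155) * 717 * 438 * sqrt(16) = 1752376680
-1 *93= -93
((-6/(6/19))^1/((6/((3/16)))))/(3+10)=-19/416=-0.05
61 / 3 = 20.33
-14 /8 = -7 /4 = -1.75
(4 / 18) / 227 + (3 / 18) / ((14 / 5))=3461 / 57204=0.06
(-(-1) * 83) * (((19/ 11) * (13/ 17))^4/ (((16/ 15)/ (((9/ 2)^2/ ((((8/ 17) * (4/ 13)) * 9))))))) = 542179416968865/ 147315165184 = 3680.40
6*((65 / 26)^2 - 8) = -10.50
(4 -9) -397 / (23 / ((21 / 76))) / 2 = -25817 / 3496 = -7.38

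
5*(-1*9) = -45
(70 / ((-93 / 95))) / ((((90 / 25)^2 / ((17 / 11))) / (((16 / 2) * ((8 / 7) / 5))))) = -1292000 / 82863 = -15.59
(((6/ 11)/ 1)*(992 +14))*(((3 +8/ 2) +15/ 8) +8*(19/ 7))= 2584917/ 154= 16785.18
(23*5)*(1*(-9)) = -1035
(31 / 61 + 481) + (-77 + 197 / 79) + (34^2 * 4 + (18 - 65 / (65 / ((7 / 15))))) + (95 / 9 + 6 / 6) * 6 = 369945127 / 72285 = 5117.87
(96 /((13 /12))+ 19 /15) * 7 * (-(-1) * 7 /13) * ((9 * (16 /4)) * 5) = 10305876 /169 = 60981.51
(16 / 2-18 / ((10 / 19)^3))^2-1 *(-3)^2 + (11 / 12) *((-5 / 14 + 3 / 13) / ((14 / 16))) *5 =6364495437871 / 477750000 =13321.81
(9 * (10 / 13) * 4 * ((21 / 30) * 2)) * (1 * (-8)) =-4032 / 13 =-310.15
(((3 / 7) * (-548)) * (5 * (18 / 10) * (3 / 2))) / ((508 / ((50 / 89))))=-277425 / 79121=-3.51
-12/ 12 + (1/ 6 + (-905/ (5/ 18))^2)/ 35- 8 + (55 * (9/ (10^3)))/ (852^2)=102732345694631/ 338755200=303264.26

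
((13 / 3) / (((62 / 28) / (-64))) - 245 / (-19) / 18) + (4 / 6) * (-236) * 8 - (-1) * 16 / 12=-14650525 / 10602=-1381.86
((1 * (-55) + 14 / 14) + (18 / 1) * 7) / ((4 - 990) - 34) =-6 / 85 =-0.07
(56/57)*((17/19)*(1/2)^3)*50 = 5950/1083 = 5.49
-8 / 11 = -0.73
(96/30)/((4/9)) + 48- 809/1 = -3769/5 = -753.80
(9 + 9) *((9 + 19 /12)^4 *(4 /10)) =260144641 /2880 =90328.00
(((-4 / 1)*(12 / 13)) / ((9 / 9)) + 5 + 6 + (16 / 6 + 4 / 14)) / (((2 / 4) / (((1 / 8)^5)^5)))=2801 / 5156824199293652573356032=0.00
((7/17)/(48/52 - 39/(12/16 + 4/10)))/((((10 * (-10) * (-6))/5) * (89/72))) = -2093/24873720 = -0.00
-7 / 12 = -0.58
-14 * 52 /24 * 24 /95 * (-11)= 8008 /95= 84.29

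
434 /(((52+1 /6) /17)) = 44268 /313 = 141.43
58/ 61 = 0.95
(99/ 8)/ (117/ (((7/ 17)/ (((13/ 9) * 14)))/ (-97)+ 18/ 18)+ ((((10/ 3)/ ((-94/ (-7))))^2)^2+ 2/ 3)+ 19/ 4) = 1677314391515235/ 16596267388009454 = 0.10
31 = 31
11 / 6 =1.83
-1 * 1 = -1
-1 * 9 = -9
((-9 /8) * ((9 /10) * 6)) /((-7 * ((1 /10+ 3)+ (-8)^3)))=-0.00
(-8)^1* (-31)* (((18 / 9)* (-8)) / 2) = -1984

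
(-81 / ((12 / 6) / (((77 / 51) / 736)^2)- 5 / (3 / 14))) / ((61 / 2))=-0.00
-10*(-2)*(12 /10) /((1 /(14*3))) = 1008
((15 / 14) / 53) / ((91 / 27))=405 / 67522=0.01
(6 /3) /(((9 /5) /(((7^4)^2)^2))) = 332329305696010 /9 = 36925478410667.78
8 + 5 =13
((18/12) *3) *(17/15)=51/10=5.10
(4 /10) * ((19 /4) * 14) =133 /5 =26.60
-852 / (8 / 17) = -3621 / 2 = -1810.50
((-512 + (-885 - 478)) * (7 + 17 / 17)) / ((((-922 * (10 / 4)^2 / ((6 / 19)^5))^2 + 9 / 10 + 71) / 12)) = -0.00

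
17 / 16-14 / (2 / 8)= -54.94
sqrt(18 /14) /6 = sqrt(7) /14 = 0.19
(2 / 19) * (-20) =-40 / 19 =-2.11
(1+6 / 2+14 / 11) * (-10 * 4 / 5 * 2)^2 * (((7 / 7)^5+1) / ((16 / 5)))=843.64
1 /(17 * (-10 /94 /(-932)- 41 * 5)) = -43804 /152656855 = -0.00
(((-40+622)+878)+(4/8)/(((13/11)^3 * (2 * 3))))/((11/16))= 153971084/72501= 2123.71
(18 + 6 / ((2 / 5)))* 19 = 627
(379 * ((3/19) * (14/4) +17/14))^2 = 7932574225/17689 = 448446.73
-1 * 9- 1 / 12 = -109 / 12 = -9.08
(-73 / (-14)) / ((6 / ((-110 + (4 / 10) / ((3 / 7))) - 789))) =-983383 / 1260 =-780.46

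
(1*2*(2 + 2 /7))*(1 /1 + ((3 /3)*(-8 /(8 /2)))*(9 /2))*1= -256 /7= -36.57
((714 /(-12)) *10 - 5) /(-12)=50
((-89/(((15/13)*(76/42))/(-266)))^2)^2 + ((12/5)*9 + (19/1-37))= 10330414697835872251/625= 16528663516537395.60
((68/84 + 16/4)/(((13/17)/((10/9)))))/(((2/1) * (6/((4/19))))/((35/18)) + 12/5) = 8585/38961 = 0.22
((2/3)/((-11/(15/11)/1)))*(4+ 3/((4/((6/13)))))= -565/1573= -0.36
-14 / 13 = -1.08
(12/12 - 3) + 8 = 6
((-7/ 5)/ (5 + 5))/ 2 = -7/ 100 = -0.07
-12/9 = -4/3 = -1.33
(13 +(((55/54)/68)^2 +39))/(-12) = -701149393/161803008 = -4.33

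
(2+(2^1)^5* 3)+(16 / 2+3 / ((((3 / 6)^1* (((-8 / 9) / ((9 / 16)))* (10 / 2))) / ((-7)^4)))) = -549523 / 320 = -1717.26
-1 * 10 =-10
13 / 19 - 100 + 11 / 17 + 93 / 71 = -2232731 / 22933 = -97.36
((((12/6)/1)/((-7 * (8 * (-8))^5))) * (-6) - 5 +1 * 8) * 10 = 28185722865/939524096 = 30.00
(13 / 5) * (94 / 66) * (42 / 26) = 329 / 55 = 5.98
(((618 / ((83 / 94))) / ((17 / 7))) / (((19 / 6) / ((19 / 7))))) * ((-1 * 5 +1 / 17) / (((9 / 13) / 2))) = -84581952 / 23987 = -3526.16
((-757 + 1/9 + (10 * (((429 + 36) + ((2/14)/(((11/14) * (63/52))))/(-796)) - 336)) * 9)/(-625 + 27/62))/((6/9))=-46398247274/1780057587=-26.07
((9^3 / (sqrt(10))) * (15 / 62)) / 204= 729 * sqrt(10) / 8432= 0.27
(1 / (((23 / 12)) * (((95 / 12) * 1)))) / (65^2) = 144 / 9231625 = 0.00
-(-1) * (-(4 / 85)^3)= -64 / 614125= -0.00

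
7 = 7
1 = 1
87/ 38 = 2.29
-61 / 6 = -10.17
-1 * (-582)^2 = -338724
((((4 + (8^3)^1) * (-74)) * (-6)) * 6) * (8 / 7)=10996992 / 7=1570998.86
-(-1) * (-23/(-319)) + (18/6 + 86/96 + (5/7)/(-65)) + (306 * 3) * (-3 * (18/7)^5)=-1035848362769657/3345534192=-309621.22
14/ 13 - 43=-545/ 13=-41.92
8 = 8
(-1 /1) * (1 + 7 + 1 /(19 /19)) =-9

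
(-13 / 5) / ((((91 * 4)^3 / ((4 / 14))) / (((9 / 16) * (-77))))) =99 / 148395520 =0.00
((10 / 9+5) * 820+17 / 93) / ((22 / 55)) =6990755 / 558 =12528.23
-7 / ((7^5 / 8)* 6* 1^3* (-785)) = 4 / 5654355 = 0.00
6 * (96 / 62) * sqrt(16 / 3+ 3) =480 * sqrt(3) / 31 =26.82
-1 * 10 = -10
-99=-99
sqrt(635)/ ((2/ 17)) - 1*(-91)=91 + 17*sqrt(635)/ 2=305.19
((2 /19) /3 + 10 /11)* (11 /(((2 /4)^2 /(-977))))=-2313536 /57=-40588.35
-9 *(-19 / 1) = 171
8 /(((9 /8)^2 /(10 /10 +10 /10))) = 12.64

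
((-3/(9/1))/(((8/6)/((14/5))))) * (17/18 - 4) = 77/36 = 2.14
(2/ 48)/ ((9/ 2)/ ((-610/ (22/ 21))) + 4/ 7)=2135/ 28884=0.07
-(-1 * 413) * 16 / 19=6608 / 19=347.79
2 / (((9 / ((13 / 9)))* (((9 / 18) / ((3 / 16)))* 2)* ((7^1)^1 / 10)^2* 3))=325 / 7938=0.04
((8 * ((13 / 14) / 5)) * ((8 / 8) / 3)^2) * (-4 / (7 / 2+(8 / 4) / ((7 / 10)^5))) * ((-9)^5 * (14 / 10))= 45872622432 / 12941225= 3544.69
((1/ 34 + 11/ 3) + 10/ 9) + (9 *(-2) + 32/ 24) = -3629/ 306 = -11.86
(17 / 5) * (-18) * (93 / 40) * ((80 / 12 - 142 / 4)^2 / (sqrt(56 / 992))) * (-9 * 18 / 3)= 1277579223 * sqrt(217) / 700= 26885595.93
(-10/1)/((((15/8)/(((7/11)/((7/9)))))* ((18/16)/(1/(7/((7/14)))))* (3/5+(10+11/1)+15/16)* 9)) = -5120/3748437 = -0.00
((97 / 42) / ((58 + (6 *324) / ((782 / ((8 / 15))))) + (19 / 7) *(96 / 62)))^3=203161106493255069125 / 4228448191197925573180224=0.00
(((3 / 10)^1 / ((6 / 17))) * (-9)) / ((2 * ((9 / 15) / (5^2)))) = -1275 / 8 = -159.38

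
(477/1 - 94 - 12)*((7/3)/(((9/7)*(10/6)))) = 18179/45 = 403.98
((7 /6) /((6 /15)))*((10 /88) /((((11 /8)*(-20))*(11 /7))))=-245 /31944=-0.01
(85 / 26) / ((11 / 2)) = 85 / 143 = 0.59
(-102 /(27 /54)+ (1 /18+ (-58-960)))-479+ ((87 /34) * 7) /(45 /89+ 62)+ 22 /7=-10113748685 /5957973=-1697.52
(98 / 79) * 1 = 98 / 79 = 1.24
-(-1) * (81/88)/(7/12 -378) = -243/99638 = -0.00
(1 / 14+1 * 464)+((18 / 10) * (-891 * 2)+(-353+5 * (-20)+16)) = -222637 / 70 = -3180.53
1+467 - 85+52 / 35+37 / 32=431919 / 1120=385.64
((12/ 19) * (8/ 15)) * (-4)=-128/ 95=-1.35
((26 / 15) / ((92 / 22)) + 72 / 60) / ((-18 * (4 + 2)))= -557 / 37260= -0.01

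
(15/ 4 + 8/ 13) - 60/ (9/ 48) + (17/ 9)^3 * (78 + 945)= 6578.74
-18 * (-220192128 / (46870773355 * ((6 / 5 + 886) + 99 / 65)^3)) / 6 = 36282157891200 / 1807055773774383422302873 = 0.00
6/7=0.86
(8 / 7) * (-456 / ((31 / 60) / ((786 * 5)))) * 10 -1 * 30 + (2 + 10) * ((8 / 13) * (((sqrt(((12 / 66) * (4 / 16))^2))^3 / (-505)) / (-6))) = -75164322106237216 / 1896149255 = -39640509.26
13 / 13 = 1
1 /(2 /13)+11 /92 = 609 /92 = 6.62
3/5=0.60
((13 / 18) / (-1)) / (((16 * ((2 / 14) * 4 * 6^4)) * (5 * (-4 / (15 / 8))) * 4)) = 91 / 63700992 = 0.00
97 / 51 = 1.90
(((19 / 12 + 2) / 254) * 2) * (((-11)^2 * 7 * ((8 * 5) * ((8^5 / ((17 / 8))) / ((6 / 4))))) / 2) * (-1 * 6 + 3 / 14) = -61377085440 / 2159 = -28428478.67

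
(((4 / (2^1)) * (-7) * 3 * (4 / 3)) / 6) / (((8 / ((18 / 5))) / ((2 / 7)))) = -6 / 5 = -1.20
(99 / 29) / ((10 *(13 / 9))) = 891 / 3770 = 0.24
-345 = -345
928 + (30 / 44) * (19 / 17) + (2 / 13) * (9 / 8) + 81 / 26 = 9063259 / 9724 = 932.05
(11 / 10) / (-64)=-11 / 640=-0.02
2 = 2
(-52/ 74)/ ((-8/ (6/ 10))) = 39/ 740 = 0.05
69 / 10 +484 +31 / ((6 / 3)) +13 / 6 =15257 / 30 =508.57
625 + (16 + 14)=655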